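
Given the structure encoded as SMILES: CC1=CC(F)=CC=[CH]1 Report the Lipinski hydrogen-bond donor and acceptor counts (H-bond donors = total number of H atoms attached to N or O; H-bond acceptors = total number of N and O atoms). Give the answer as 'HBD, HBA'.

Donors: find every N or O and count the H atoms it carries.
  (no N or O atoms present)
Lipinski HBD = 0.
Acceptors: N atoms = 0, O atoms = 0 → HBA = 0.

0, 0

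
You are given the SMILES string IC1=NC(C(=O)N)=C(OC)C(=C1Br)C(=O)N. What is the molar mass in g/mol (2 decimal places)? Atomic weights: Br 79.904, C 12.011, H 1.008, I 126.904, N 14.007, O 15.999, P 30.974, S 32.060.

399.97 g/mol

First, the molecular formula is C8H7BrIN3O3 (counting implicit H from valence).
  Br: 1 × 79.904 = 79.904
  C: 8 × 12.011 = 96.088
  H: 7 × 1.008 = 7.056
  I: 1 × 126.904 = 126.904
  N: 3 × 14.007 = 42.021
  O: 3 × 15.999 = 47.997
Sum: 1×79.904 + 8×12.011 + 7×1.008 + 1×126.904 + 3×14.007 + 3×15.999 = 399.970 → 399.97 g/mol.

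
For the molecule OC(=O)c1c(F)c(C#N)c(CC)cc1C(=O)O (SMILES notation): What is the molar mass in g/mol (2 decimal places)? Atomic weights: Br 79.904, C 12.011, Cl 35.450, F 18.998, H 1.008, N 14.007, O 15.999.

237.19 g/mol

First, the molecular formula is C11H8FNO4 (counting implicit H from valence).
  C: 11 × 12.011 = 132.121
  F: 1 × 18.998 = 18.998
  H: 8 × 1.008 = 8.064
  N: 1 × 14.007 = 14.007
  O: 4 × 15.999 = 63.996
Sum: 11×12.011 + 1×18.998 + 8×1.008 + 1×14.007 + 4×15.999 = 237.186 → 237.19 g/mol.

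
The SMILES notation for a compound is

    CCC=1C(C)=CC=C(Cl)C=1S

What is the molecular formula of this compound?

Walk through each heavy atom and fill implicit hydrogens from standard valence (C 4, N 3, O 2, S 2, halogen 1):
  atom 1: C, bond orders sum to 1 (valence 4) → 3 H
  atom 2: C, bond orders sum to 2 (valence 4) → 2 H
  atom 3: C, bond orders sum to 4 (valence 4) → 0 H
  atom 4: C, bond orders sum to 4 (valence 4) → 0 H
  atom 5: C, bond orders sum to 1 (valence 4) → 3 H
  atom 6: C, bond orders sum to 3 (valence 4) → 1 H
  atom 7: C, bond orders sum to 3 (valence 4) → 1 H
  atom 8: C, bond orders sum to 4 (valence 4) → 0 H
  atom 9: Cl (halogen, monovalent) → 0 H
  atom 10: C, bond orders sum to 4 (valence 4) → 0 H
  atom 11: S, bond orders sum to 1 (valence 2) → 1 H
Totals → C:9, H:11, Cl:1, S:1.

C9H11ClS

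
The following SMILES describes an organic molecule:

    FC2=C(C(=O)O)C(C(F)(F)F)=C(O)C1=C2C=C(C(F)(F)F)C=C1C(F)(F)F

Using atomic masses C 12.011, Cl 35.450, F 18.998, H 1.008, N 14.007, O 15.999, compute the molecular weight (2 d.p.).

First, the molecular formula is C14H4F10O3 (counting implicit H from valence).
  C: 14 × 12.011 = 168.154
  F: 10 × 18.998 = 189.980
  H: 4 × 1.008 = 4.032
  O: 3 × 15.999 = 47.997
Sum: 14×12.011 + 10×18.998 + 4×1.008 + 3×15.999 = 410.163 → 410.16 g/mol.

410.16 g/mol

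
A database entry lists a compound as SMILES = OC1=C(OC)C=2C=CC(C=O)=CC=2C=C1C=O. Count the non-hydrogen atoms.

Every atom symbol written in the SMILES (organic subset) is one heavy atom; implicit H are not written.
Heavy atoms by element → C:13, O:4.
Total: 17.

17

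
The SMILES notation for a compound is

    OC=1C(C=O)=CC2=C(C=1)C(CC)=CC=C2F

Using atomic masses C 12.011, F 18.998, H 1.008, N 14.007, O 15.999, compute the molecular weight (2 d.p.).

218.23 g/mol

First, the molecular formula is C13H11FO2 (counting implicit H from valence).
  C: 13 × 12.011 = 156.143
  F: 1 × 18.998 = 18.998
  H: 11 × 1.008 = 11.088
  O: 2 × 15.999 = 31.998
Sum: 13×12.011 + 1×18.998 + 11×1.008 + 2×15.999 = 218.227 → 218.23 g/mol.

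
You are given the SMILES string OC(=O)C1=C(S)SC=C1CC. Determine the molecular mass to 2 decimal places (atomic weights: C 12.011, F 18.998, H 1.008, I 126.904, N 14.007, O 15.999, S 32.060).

First, the molecular formula is C7H8O2S2 (counting implicit H from valence).
  C: 7 × 12.011 = 84.077
  H: 8 × 1.008 = 8.064
  O: 2 × 15.999 = 31.998
  S: 2 × 32.060 = 64.120
Sum: 7×12.011 + 8×1.008 + 2×15.999 + 2×32.060 = 188.259 → 188.26 g/mol.

188.26 g/mol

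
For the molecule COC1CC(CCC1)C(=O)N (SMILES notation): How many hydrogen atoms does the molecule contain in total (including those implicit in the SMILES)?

Walk through each heavy atom and fill implicit hydrogens from standard valence (C 4, N 3, O 2, S 2, halogen 1):
  atom 1: C, bond orders sum to 1 (valence 4) → 3 H
  atom 2: O, bond orders sum to 2 (valence 2) → 0 H
  atom 3: C, bond orders sum to 3 (valence 4) → 1 H
  atom 4: C, bond orders sum to 2 (valence 4) → 2 H
  atom 5: C, bond orders sum to 3 (valence 4) → 1 H
  atom 6: C, bond orders sum to 2 (valence 4) → 2 H
  atom 7: C, bond orders sum to 2 (valence 4) → 2 H
  atom 8: C, bond orders sum to 2 (valence 4) → 2 H
  atom 9: C, bond orders sum to 4 (valence 4) → 0 H
  atom 10: O, bond orders sum to 2 (valence 2) → 0 H
  atom 11: N, bond orders sum to 1 (valence 3) → 2 H
Total hydrogens: 15.

15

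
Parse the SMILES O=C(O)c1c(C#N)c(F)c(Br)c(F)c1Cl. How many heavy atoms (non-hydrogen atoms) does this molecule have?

Every atom symbol written in the SMILES (organic subset) is one heavy atom; implicit H are not written.
Heavy atoms by element → Br:1, C:8, Cl:1, F:2, N:1, O:2.
Total: 15.

15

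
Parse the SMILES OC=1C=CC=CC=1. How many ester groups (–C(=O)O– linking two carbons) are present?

Scan the SMILES for the ester motif — none present.
Groups that are present: 1 hydroxyl.

0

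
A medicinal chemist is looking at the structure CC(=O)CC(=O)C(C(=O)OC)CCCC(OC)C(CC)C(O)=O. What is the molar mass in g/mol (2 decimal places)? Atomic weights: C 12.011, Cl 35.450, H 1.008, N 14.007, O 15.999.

330.38 g/mol

First, the molecular formula is C16H26O7 (counting implicit H from valence).
  C: 16 × 12.011 = 192.176
  H: 26 × 1.008 = 26.208
  O: 7 × 15.999 = 111.993
Sum: 16×12.011 + 26×1.008 + 7×15.999 = 330.377 → 330.38 g/mol.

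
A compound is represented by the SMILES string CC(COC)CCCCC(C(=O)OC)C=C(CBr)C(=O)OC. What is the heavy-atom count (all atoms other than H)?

22

Every atom symbol written in the SMILES (organic subset) is one heavy atom; implicit H are not written.
Heavy atoms by element → Br:1, C:16, O:5.
Total: 22.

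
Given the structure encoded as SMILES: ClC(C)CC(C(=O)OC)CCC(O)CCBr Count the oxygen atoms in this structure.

Scan the SMILES for O atoms (remember two-letter symbols like Cl and Br are single atoms).
Oxygen count: 3.

3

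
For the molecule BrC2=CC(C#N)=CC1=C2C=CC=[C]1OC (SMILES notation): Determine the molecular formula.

Walk through each heavy atom and fill implicit hydrogens from standard valence (C 4, N 3, O 2, S 2, halogen 1):
  atom 1: Br (halogen, monovalent) → 0 H
  atom 2: C, bond orders sum to 4 (valence 4) → 0 H
  atom 3: C, bond orders sum to 3 (valence 4) → 1 H
  atom 4: C, bond orders sum to 4 (valence 4) → 0 H
  atom 5: C, bond orders sum to 4 (valence 4) → 0 H
  atom 6: N, bond orders sum to 3 (valence 3) → 0 H
  atom 7: C, bond orders sum to 3 (valence 4) → 1 H
  atom 8: C, bond orders sum to 4 (valence 4) → 0 H
  atom 9: C, bond orders sum to 4 (valence 4) → 0 H
  atom 10: C, bond orders sum to 3 (valence 4) → 1 H
  atom 11: C, bond orders sum to 3 (valence 4) → 1 H
  atom 12: C, bond orders sum to 3 (valence 4) → 1 H
  atom 13: C with explicit H count 0
  atom 14: O, bond orders sum to 2 (valence 2) → 0 H
  atom 15: C, bond orders sum to 1 (valence 4) → 3 H
Totals → C:12, H:8, Br:1, N:1, O:1.

C12H8BrNO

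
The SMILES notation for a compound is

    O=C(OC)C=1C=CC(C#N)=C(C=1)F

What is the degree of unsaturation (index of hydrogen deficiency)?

Molecular formula: C9H6FNO2.
DoU = (2C + 2 + N − H − X) / 2, where X is the halogen count and O/S are ignored.
    = (2·9 + 2 + 1 − 6 − 1) / 2 = 14 / 2 = 7.

7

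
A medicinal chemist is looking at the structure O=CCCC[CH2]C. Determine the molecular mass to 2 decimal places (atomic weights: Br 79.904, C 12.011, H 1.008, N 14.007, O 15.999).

100.16 g/mol

First, the molecular formula is C6H12O (counting implicit H from valence).
  C: 6 × 12.011 = 72.066
  H: 12 × 1.008 = 12.096
  O: 1 × 15.999 = 15.999
Sum: 6×12.011 + 12×1.008 + 1×15.999 = 100.161 → 100.16 g/mol.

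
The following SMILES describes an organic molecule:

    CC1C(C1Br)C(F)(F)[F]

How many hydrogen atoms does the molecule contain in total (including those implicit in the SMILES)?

6

Walk through each heavy atom and fill implicit hydrogens from standard valence (C 4, N 3, O 2, S 2, halogen 1):
  atom 1: C, bond orders sum to 1 (valence 4) → 3 H
  atom 2: C, bond orders sum to 3 (valence 4) → 1 H
  atom 3: C, bond orders sum to 3 (valence 4) → 1 H
  atom 4: C, bond orders sum to 3 (valence 4) → 1 H
  atom 5: Br (halogen, monovalent) → 0 H
  atom 6: C, bond orders sum to 4 (valence 4) → 0 H
  atom 7: F (halogen, monovalent) → 0 H
  atom 8: F (halogen, monovalent) → 0 H
  atom 9: F with explicit H count 0
Total hydrogens: 6.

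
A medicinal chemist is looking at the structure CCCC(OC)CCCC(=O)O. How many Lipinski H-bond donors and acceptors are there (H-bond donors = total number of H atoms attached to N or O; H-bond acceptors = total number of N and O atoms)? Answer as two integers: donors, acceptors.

1, 3

Donors: find every N or O and count the H atoms it carries.
  atom 5 (O): bond orders sum to 2 → 0 H
  atom 11 (O): bond orders sum to 2 → 0 H
  atom 12 (O): bond orders sum to 1 → 1 H
Lipinski HBD = 1.
Acceptors: N atoms = 0, O atoms = 3 → HBA = 3.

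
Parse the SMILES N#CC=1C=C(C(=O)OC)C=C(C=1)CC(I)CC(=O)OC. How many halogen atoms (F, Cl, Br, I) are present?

Halogen atoms appear at heavy-atom position 15 (1×I).
Other groups present: 2 ester, 1 nitrile.
Halogen count: 1.

1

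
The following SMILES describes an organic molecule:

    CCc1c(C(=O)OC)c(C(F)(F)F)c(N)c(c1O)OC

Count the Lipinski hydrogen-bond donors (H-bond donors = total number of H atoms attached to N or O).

Donors: find every N or O and count the H atoms it carries.
  atom 6 (O): bond orders sum to 2 → 0 H
  atom 7 (O): bond orders sum to 2 → 0 H
  atom 15 (N): bond orders sum to 1 → 2 H
  atom 18 (O): bond orders sum to 1 → 1 H
  atom 19 (O): bond orders sum to 2 → 0 H
Lipinski HBD = 3.

3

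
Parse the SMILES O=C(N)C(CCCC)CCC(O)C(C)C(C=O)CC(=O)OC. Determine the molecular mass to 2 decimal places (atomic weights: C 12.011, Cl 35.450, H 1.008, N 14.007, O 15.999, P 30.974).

315.41 g/mol

First, the molecular formula is C16H29NO5 (counting implicit H from valence).
  C: 16 × 12.011 = 192.176
  H: 29 × 1.008 = 29.232
  N: 1 × 14.007 = 14.007
  O: 5 × 15.999 = 79.995
Sum: 16×12.011 + 29×1.008 + 1×14.007 + 5×15.999 = 315.410 → 315.41 g/mol.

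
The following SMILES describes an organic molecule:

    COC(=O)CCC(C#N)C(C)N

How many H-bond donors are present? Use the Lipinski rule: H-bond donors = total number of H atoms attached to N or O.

Donors: find every N or O and count the H atoms it carries.
  atom 2 (O): bond orders sum to 2 → 0 H
  atom 4 (O): bond orders sum to 2 → 0 H
  atom 9 (N): bond orders sum to 3 → 0 H
  atom 12 (N): bond orders sum to 1 → 2 H
Lipinski HBD = 2.

2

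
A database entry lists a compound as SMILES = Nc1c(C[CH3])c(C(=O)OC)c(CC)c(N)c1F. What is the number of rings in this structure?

In SMILES, each pair of matching ring-closure digits denotes one ring-closing bond; the number of such bonds equals the number of independent rings.
Ring-closure bonds here: 1.

1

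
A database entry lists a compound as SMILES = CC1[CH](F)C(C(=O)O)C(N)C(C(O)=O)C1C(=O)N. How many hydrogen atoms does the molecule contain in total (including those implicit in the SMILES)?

15

Walk through each heavy atom and fill implicit hydrogens from standard valence (C 4, N 3, O 2, S 2, halogen 1):
  atom 1: C, bond orders sum to 1 (valence 4) → 3 H
  atom 2: C, bond orders sum to 3 (valence 4) → 1 H
  atom 3: C with explicit H count 1
  atom 4: F (halogen, monovalent) → 0 H
  atom 5: C, bond orders sum to 3 (valence 4) → 1 H
  atom 6: C, bond orders sum to 4 (valence 4) → 0 H
  atom 7: O, bond orders sum to 2 (valence 2) → 0 H
  atom 8: O, bond orders sum to 1 (valence 2) → 1 H
  atom 9: C, bond orders sum to 3 (valence 4) → 1 H
  atom 10: N, bond orders sum to 1 (valence 3) → 2 H
  atom 11: C, bond orders sum to 3 (valence 4) → 1 H
  atom 12: C, bond orders sum to 4 (valence 4) → 0 H
  atom 13: O, bond orders sum to 1 (valence 2) → 1 H
  atom 14: O, bond orders sum to 2 (valence 2) → 0 H
  atom 15: C, bond orders sum to 3 (valence 4) → 1 H
  atom 16: C, bond orders sum to 4 (valence 4) → 0 H
  atom 17: O, bond orders sum to 2 (valence 2) → 0 H
  atom 18: N, bond orders sum to 1 (valence 3) → 2 H
Total hydrogens: 15.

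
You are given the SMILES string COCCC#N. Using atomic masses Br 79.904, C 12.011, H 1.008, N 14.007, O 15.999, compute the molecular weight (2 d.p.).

First, the molecular formula is C4H7NO (counting implicit H from valence).
  C: 4 × 12.011 = 48.044
  H: 7 × 1.008 = 7.056
  N: 1 × 14.007 = 14.007
  O: 1 × 15.999 = 15.999
Sum: 4×12.011 + 7×1.008 + 1×14.007 + 1×15.999 = 85.106 → 85.11 g/mol.

85.11 g/mol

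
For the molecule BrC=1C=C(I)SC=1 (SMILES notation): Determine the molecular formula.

C4H2BrIS

Walk through each heavy atom and fill implicit hydrogens from standard valence (C 4, N 3, O 2, S 2, halogen 1):
  atom 1: Br (halogen, monovalent) → 0 H
  atom 2: C, bond orders sum to 4 (valence 4) → 0 H
  atom 3: C, bond orders sum to 3 (valence 4) → 1 H
  atom 4: C, bond orders sum to 4 (valence 4) → 0 H
  atom 5: I (halogen, monovalent) → 0 H
  atom 6: S, bond orders sum to 2 (valence 2) → 0 H
  atom 7: C, bond orders sum to 3 (valence 4) → 1 H
Totals → C:4, H:2, Br:1, I:1, S:1.
In Hill order: C4H2BrIS.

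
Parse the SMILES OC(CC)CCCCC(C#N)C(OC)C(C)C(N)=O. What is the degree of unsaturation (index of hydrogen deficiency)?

3

Molecular formula: C14H26N2O3.
DoU = (2C + 2 + N − H − X) / 2, where X is the halogen count and O/S are ignored.
    = (2·14 + 2 + 2 − 26 − 0) / 2 = 6 / 2 = 3.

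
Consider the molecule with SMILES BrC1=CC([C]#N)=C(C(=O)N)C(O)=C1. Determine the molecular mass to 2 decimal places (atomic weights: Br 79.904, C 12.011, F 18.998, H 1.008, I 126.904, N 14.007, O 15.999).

First, the molecular formula is C8H5BrN2O2 (counting implicit H from valence).
  Br: 1 × 79.904 = 79.904
  C: 8 × 12.011 = 96.088
  H: 5 × 1.008 = 5.040
  N: 2 × 14.007 = 28.014
  O: 2 × 15.999 = 31.998
Sum: 1×79.904 + 8×12.011 + 5×1.008 + 2×14.007 + 2×15.999 = 241.044 → 241.04 g/mol.

241.04 g/mol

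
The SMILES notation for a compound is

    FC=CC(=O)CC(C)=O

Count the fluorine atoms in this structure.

Scan the SMILES for F atoms (remember two-letter symbols like Cl and Br are single atoms).
Fluorine count: 1.

1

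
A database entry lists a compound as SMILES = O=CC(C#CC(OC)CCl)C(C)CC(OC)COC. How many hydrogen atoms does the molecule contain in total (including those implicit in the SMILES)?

Walk through each heavy atom and fill implicit hydrogens from standard valence (C 4, N 3, O 2, S 2, halogen 1):
  atom 1: O, bond orders sum to 2 (valence 2) → 0 H
  atom 2: C, bond orders sum to 3 (valence 4) → 1 H
  atom 3: C, bond orders sum to 3 (valence 4) → 1 H
  atom 4: C, bond orders sum to 4 (valence 4) → 0 H
  atom 5: C, bond orders sum to 4 (valence 4) → 0 H
  atom 6: C, bond orders sum to 3 (valence 4) → 1 H
  atom 7: O, bond orders sum to 2 (valence 2) → 0 H
  atom 8: C, bond orders sum to 1 (valence 4) → 3 H
  atom 9: C, bond orders sum to 2 (valence 4) → 2 H
  atom 10: Cl (halogen, monovalent) → 0 H
  atom 11: C, bond orders sum to 3 (valence 4) → 1 H
  atom 12: C, bond orders sum to 1 (valence 4) → 3 H
  atom 13: C, bond orders sum to 2 (valence 4) → 2 H
  atom 14: C, bond orders sum to 3 (valence 4) → 1 H
  atom 15: O, bond orders sum to 2 (valence 2) → 0 H
  atom 16: C, bond orders sum to 1 (valence 4) → 3 H
  atom 17: C, bond orders sum to 2 (valence 4) → 2 H
  atom 18: O, bond orders sum to 2 (valence 2) → 0 H
  atom 19: C, bond orders sum to 1 (valence 4) → 3 H
Total hydrogens: 23.

23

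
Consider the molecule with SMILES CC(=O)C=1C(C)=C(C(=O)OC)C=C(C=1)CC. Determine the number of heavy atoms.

16

Every atom symbol written in the SMILES (organic subset) is one heavy atom; implicit H are not written.
Heavy atoms by element → C:13, O:3.
Total: 16.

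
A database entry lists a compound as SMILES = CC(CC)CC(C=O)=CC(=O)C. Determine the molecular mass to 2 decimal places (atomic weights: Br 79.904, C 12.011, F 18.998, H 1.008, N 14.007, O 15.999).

First, the molecular formula is C10H16O2 (counting implicit H from valence).
  C: 10 × 12.011 = 120.110
  H: 16 × 1.008 = 16.128
  O: 2 × 15.999 = 31.998
Sum: 10×12.011 + 16×1.008 + 2×15.999 = 168.236 → 168.24 g/mol.

168.24 g/mol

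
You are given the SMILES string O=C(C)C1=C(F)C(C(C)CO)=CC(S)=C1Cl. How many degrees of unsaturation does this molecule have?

5

Degree of unsaturation = (number of rings) + (number of π bonds).
Ring closures in the SMILES: 1.
π bonds: 4 double bonds (each 1 DoU) → 4 DoU from unsaturation.
Total DoU = 1 + 4 = 5.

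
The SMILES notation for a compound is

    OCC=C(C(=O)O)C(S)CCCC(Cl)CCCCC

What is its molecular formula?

C14H25ClO3S

Walk through each heavy atom and fill implicit hydrogens from standard valence (C 4, N 3, O 2, S 2, halogen 1):
  atom 1: O, bond orders sum to 1 (valence 2) → 1 H
  atom 2: C, bond orders sum to 2 (valence 4) → 2 H
  atom 3: C, bond orders sum to 3 (valence 4) → 1 H
  atom 4: C, bond orders sum to 4 (valence 4) → 0 H
  atom 5: C, bond orders sum to 4 (valence 4) → 0 H
  atom 6: O, bond orders sum to 2 (valence 2) → 0 H
  atom 7: O, bond orders sum to 1 (valence 2) → 1 H
  atom 8: C, bond orders sum to 3 (valence 4) → 1 H
  atom 9: S, bond orders sum to 1 (valence 2) → 1 H
  atom 10: C, bond orders sum to 2 (valence 4) → 2 H
  atom 11: C, bond orders sum to 2 (valence 4) → 2 H
  atom 12: C, bond orders sum to 2 (valence 4) → 2 H
  atom 13: C, bond orders sum to 3 (valence 4) → 1 H
  atom 14: Cl (halogen, monovalent) → 0 H
  atom 15: C, bond orders sum to 2 (valence 4) → 2 H
  atom 16: C, bond orders sum to 2 (valence 4) → 2 H
  atom 17: C, bond orders sum to 2 (valence 4) → 2 H
  atom 18: C, bond orders sum to 2 (valence 4) → 2 H
  atom 19: C, bond orders sum to 1 (valence 4) → 3 H
Totals → C:14, H:25, Cl:1, O:3, S:1.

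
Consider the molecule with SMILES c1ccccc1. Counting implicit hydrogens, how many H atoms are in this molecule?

6

Walk through each heavy atom and fill implicit hydrogens from standard valence (C 4, N 3, O 2, S 2, halogen 1); for lowercase aromatic atoms, an aromatic c carries 1 H when it has two neighbours and 0 H with three, and aromatic n carries 0 H:
  atom 1: aromatic c, 2 neighbours → 1 H
  atom 2: aromatic c, 2 neighbours → 1 H
  atom 3: aromatic c, 2 neighbours → 1 H
  atom 4: aromatic c, 2 neighbours → 1 H
  atom 5: aromatic c, 2 neighbours → 1 H
  atom 6: aromatic c, 2 neighbours → 1 H
Total hydrogens: 6.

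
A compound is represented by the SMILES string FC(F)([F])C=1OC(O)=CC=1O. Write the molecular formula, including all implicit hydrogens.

Walk through each heavy atom and fill implicit hydrogens from standard valence (C 4, N 3, O 2, S 2, halogen 1):
  atom 1: F (halogen, monovalent) → 0 H
  atom 2: C, bond orders sum to 4 (valence 4) → 0 H
  atom 3: F (halogen, monovalent) → 0 H
  atom 4: F with explicit H count 0
  atom 5: C, bond orders sum to 4 (valence 4) → 0 H
  atom 6: O, bond orders sum to 2 (valence 2) → 0 H
  atom 7: C, bond orders sum to 4 (valence 4) → 0 H
  atom 8: O, bond orders sum to 1 (valence 2) → 1 H
  atom 9: C, bond orders sum to 3 (valence 4) → 1 H
  atom 10: C, bond orders sum to 4 (valence 4) → 0 H
  atom 11: O, bond orders sum to 1 (valence 2) → 1 H
Totals → C:5, H:3, F:3, O:3.
In Hill order: C5H3F3O3.

C5H3F3O3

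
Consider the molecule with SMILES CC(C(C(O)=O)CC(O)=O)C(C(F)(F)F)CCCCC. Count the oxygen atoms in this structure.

4

Scan the SMILES for O atoms (remember two-letter symbols like Cl and Br are single atoms).
Oxygen count: 4.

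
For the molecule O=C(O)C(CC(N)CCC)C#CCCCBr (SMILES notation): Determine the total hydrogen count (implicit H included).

20

Walk through each heavy atom and fill implicit hydrogens from standard valence (C 4, N 3, O 2, S 2, halogen 1):
  atom 1: O, bond orders sum to 2 (valence 2) → 0 H
  atom 2: C, bond orders sum to 4 (valence 4) → 0 H
  atom 3: O, bond orders sum to 1 (valence 2) → 1 H
  atom 4: C, bond orders sum to 3 (valence 4) → 1 H
  atom 5: C, bond orders sum to 2 (valence 4) → 2 H
  atom 6: C, bond orders sum to 3 (valence 4) → 1 H
  atom 7: N, bond orders sum to 1 (valence 3) → 2 H
  atom 8: C, bond orders sum to 2 (valence 4) → 2 H
  atom 9: C, bond orders sum to 2 (valence 4) → 2 H
  atom 10: C, bond orders sum to 1 (valence 4) → 3 H
  atom 11: C, bond orders sum to 4 (valence 4) → 0 H
  atom 12: C, bond orders sum to 4 (valence 4) → 0 H
  atom 13: C, bond orders sum to 2 (valence 4) → 2 H
  atom 14: C, bond orders sum to 2 (valence 4) → 2 H
  atom 15: C, bond orders sum to 2 (valence 4) → 2 H
  atom 16: Br (halogen, monovalent) → 0 H
Total hydrogens: 20.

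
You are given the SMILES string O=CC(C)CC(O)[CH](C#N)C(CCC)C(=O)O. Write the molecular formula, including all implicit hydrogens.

C12H19NO4

Walk through each heavy atom and fill implicit hydrogens from standard valence (C 4, N 3, O 2, S 2, halogen 1):
  atom 1: O, bond orders sum to 2 (valence 2) → 0 H
  atom 2: C, bond orders sum to 3 (valence 4) → 1 H
  atom 3: C, bond orders sum to 3 (valence 4) → 1 H
  atom 4: C, bond orders sum to 1 (valence 4) → 3 H
  atom 5: C, bond orders sum to 2 (valence 4) → 2 H
  atom 6: C, bond orders sum to 3 (valence 4) → 1 H
  atom 7: O, bond orders sum to 1 (valence 2) → 1 H
  atom 8: C with explicit H count 1
  atom 9: C, bond orders sum to 4 (valence 4) → 0 H
  atom 10: N, bond orders sum to 3 (valence 3) → 0 H
  atom 11: C, bond orders sum to 3 (valence 4) → 1 H
  atom 12: C, bond orders sum to 2 (valence 4) → 2 H
  atom 13: C, bond orders sum to 2 (valence 4) → 2 H
  atom 14: C, bond orders sum to 1 (valence 4) → 3 H
  atom 15: C, bond orders sum to 4 (valence 4) → 0 H
  atom 16: O, bond orders sum to 2 (valence 2) → 0 H
  atom 17: O, bond orders sum to 1 (valence 2) → 1 H
Totals → C:12, H:19, N:1, O:4.
In Hill order: C12H19NO4.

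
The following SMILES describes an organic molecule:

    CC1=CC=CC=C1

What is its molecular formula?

Walk through each heavy atom and fill implicit hydrogens from standard valence (C 4, N 3, O 2, S 2, halogen 1):
  atom 1: C, bond orders sum to 1 (valence 4) → 3 H
  atom 2: C, bond orders sum to 4 (valence 4) → 0 H
  atom 3: C, bond orders sum to 3 (valence 4) → 1 H
  atom 4: C, bond orders sum to 3 (valence 4) → 1 H
  atom 5: C, bond orders sum to 3 (valence 4) → 1 H
  atom 6: C, bond orders sum to 3 (valence 4) → 1 H
  atom 7: C, bond orders sum to 3 (valence 4) → 1 H
Totals → C:7, H:8.
In Hill order: C7H8.

C7H8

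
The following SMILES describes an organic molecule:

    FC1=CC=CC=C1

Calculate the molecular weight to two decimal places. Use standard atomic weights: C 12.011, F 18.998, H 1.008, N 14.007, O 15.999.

96.10 g/mol

First, the molecular formula is C6H5F (counting implicit H from valence).
  C: 6 × 12.011 = 72.066
  F: 1 × 18.998 = 18.998
  H: 5 × 1.008 = 5.040
Sum: 6×12.011 + 1×18.998 + 5×1.008 = 96.104 → 96.10 g/mol.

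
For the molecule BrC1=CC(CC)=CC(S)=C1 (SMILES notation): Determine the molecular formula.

C8H9BrS

Walk through each heavy atom and fill implicit hydrogens from standard valence (C 4, N 3, O 2, S 2, halogen 1):
  atom 1: Br (halogen, monovalent) → 0 H
  atom 2: C, bond orders sum to 4 (valence 4) → 0 H
  atom 3: C, bond orders sum to 3 (valence 4) → 1 H
  atom 4: C, bond orders sum to 4 (valence 4) → 0 H
  atom 5: C, bond orders sum to 2 (valence 4) → 2 H
  atom 6: C, bond orders sum to 1 (valence 4) → 3 H
  atom 7: C, bond orders sum to 3 (valence 4) → 1 H
  atom 8: C, bond orders sum to 4 (valence 4) → 0 H
  atom 9: S, bond orders sum to 1 (valence 2) → 1 H
  atom 10: C, bond orders sum to 3 (valence 4) → 1 H
Totals → C:8, H:9, Br:1, S:1.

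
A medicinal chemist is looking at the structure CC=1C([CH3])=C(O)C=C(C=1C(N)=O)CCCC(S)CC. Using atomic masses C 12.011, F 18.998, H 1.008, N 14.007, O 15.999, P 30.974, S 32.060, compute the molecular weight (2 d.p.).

281.41 g/mol

First, the molecular formula is C15H23NO2S (counting implicit H from valence).
  C: 15 × 12.011 = 180.165
  H: 23 × 1.008 = 23.184
  N: 1 × 14.007 = 14.007
  O: 2 × 15.999 = 31.998
  S: 1 × 32.060 = 32.060
Sum: 15×12.011 + 23×1.008 + 1×14.007 + 2×15.999 + 1×32.060 = 281.414 → 281.41 g/mol.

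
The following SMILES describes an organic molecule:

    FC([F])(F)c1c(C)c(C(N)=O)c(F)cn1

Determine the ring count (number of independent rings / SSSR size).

In SMILES, each pair of matching ring-closure digits denotes one ring-closing bond; the number of such bonds equals the number of independent rings.
Ring-closure bonds here: 1.

1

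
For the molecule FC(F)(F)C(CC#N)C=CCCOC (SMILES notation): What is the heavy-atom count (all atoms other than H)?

Every atom symbol written in the SMILES (organic subset) is one heavy atom; implicit H are not written.
Heavy atoms by element → C:9, F:3, N:1, O:1.
Total: 14.

14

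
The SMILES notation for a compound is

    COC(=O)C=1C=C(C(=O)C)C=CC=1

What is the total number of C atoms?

Count every carbon token in the SMILES (each C, including those in ring-closure positions and inside branches).
Carbon count: 10.

10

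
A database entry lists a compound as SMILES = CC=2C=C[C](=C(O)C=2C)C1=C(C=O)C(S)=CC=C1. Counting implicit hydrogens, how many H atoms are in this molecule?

14

Walk through each heavy atom and fill implicit hydrogens from standard valence (C 4, N 3, O 2, S 2, halogen 1):
  atom 1: C, bond orders sum to 1 (valence 4) → 3 H
  atom 2: C, bond orders sum to 4 (valence 4) → 0 H
  atom 3: C, bond orders sum to 3 (valence 4) → 1 H
  atom 4: C, bond orders sum to 3 (valence 4) → 1 H
  atom 5: C with explicit H count 0
  atom 6: C, bond orders sum to 4 (valence 4) → 0 H
  atom 7: O, bond orders sum to 1 (valence 2) → 1 H
  atom 8: C, bond orders sum to 4 (valence 4) → 0 H
  atom 9: C, bond orders sum to 1 (valence 4) → 3 H
  atom 10: C, bond orders sum to 4 (valence 4) → 0 H
  atom 11: C, bond orders sum to 4 (valence 4) → 0 H
  atom 12: C, bond orders sum to 3 (valence 4) → 1 H
  atom 13: O, bond orders sum to 2 (valence 2) → 0 H
  atom 14: C, bond orders sum to 4 (valence 4) → 0 H
  atom 15: S, bond orders sum to 1 (valence 2) → 1 H
  atom 16: C, bond orders sum to 3 (valence 4) → 1 H
  atom 17: C, bond orders sum to 3 (valence 4) → 1 H
  atom 18: C, bond orders sum to 3 (valence 4) → 1 H
Total hydrogens: 14.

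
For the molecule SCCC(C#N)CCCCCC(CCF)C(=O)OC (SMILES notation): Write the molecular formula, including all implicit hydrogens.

Walk through each heavy atom and fill implicit hydrogens from standard valence (C 4, N 3, O 2, S 2, halogen 1):
  atom 1: S, bond orders sum to 1 (valence 2) → 1 H
  atom 2: C, bond orders sum to 2 (valence 4) → 2 H
  atom 3: C, bond orders sum to 2 (valence 4) → 2 H
  atom 4: C, bond orders sum to 3 (valence 4) → 1 H
  atom 5: C, bond orders sum to 4 (valence 4) → 0 H
  atom 6: N, bond orders sum to 3 (valence 3) → 0 H
  atom 7: C, bond orders sum to 2 (valence 4) → 2 H
  atom 8: C, bond orders sum to 2 (valence 4) → 2 H
  atom 9: C, bond orders sum to 2 (valence 4) → 2 H
  atom 10: C, bond orders sum to 2 (valence 4) → 2 H
  atom 11: C, bond orders sum to 2 (valence 4) → 2 H
  atom 12: C, bond orders sum to 3 (valence 4) → 1 H
  atom 13: C, bond orders sum to 2 (valence 4) → 2 H
  atom 14: C, bond orders sum to 2 (valence 4) → 2 H
  atom 15: F (halogen, monovalent) → 0 H
  atom 16: C, bond orders sum to 4 (valence 4) → 0 H
  atom 17: O, bond orders sum to 2 (valence 2) → 0 H
  atom 18: O, bond orders sum to 2 (valence 2) → 0 H
  atom 19: C, bond orders sum to 1 (valence 4) → 3 H
Totals → C:14, H:24, F:1, N:1, O:2, S:1.
In Hill order: C14H24FNO2S.

C14H24FNO2S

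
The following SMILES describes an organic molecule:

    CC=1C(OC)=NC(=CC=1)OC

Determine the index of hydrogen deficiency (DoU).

Molecular formula: C8H11NO2.
DoU = (2C + 2 + N − H − X) / 2, where X is the halogen count and O/S are ignored.
    = (2·8 + 2 + 1 − 11 − 0) / 2 = 8 / 2 = 4.

4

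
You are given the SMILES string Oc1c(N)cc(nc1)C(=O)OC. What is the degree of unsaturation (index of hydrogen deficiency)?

5

Molecular formula: C7H8N2O3.
DoU = (2C + 2 + N − H − X) / 2, where X is the halogen count and O/S are ignored.
    = (2·7 + 2 + 2 − 8 − 0) / 2 = 10 / 2 = 5.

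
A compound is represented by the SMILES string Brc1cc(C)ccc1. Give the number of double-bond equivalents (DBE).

4

Molecular formula: C7H7Br.
DoU = (2C + 2 + N − H − X) / 2, where X is the halogen count and O/S are ignored.
    = (2·7 + 2 + 0 − 7 − 1) / 2 = 8 / 2 = 4.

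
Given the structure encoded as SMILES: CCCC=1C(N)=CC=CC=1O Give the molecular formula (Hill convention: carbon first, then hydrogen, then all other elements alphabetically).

Walk through each heavy atom and fill implicit hydrogens from standard valence (C 4, N 3, O 2, S 2, halogen 1):
  atom 1: C, bond orders sum to 1 (valence 4) → 3 H
  atom 2: C, bond orders sum to 2 (valence 4) → 2 H
  atom 3: C, bond orders sum to 2 (valence 4) → 2 H
  atom 4: C, bond orders sum to 4 (valence 4) → 0 H
  atom 5: C, bond orders sum to 4 (valence 4) → 0 H
  atom 6: N, bond orders sum to 1 (valence 3) → 2 H
  atom 7: C, bond orders sum to 3 (valence 4) → 1 H
  atom 8: C, bond orders sum to 3 (valence 4) → 1 H
  atom 9: C, bond orders sum to 3 (valence 4) → 1 H
  atom 10: C, bond orders sum to 4 (valence 4) → 0 H
  atom 11: O, bond orders sum to 1 (valence 2) → 1 H
Totals → C:9, H:13, N:1, O:1.
In Hill order: C9H13NO.

C9H13NO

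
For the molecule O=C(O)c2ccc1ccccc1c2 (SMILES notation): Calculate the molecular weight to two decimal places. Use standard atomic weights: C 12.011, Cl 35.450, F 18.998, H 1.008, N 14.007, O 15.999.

First, the molecular formula is C11H8O2 (counting implicit H from valence).
  C: 11 × 12.011 = 132.121
  H: 8 × 1.008 = 8.064
  O: 2 × 15.999 = 31.998
Sum: 11×12.011 + 8×1.008 + 2×15.999 = 172.183 → 172.18 g/mol.

172.18 g/mol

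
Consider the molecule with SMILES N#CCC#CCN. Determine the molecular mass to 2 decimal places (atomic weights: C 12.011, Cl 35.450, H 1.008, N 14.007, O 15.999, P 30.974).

94.12 g/mol

First, the molecular formula is C5H6N2 (counting implicit H from valence).
  C: 5 × 12.011 = 60.055
  H: 6 × 1.008 = 6.048
  N: 2 × 14.007 = 28.014
Sum: 5×12.011 + 6×1.008 + 2×14.007 = 94.117 → 94.12 g/mol.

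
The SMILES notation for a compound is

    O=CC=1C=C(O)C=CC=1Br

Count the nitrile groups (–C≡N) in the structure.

Scan the SMILES for the nitrile motif — none present.
Groups that are present: 1 aldehyde, 1 hydroxyl.

0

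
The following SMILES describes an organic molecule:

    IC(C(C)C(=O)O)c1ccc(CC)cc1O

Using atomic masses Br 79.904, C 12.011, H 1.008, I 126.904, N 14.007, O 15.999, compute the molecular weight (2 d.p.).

334.15 g/mol

First, the molecular formula is C12H15IO3 (counting implicit H from valence).
  C: 12 × 12.011 = 144.132
  H: 15 × 1.008 = 15.120
  I: 1 × 126.904 = 126.904
  O: 3 × 15.999 = 47.997
Sum: 12×12.011 + 15×1.008 + 1×126.904 + 3×15.999 = 334.153 → 334.15 g/mol.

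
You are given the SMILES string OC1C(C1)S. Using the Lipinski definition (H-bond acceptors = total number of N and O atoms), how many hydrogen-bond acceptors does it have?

1

N atoms: 0; O atoms: 1.
Lipinski HBA = 0 + 1 = 1.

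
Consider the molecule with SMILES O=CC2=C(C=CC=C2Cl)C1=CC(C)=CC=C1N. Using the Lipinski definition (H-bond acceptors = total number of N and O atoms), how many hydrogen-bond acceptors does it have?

N atoms: 1; O atoms: 1.
Lipinski HBA = 1 + 1 = 2.

2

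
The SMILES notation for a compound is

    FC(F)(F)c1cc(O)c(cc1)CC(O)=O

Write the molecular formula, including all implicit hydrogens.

C9H7F3O3

Walk through each heavy atom and fill implicit hydrogens from standard valence (C 4, N 3, O 2, S 2, halogen 1); for lowercase aromatic atoms, an aromatic c carries 1 H when it has two neighbours and 0 H with three, and aromatic n carries 0 H:
  atom 1: F (halogen, monovalent) → 0 H
  atom 2: C, bond orders sum to 4 (valence 4) → 0 H
  atom 3: F (halogen, monovalent) → 0 H
  atom 4: F (halogen, monovalent) → 0 H
  atom 5: aromatic c, 3 neighbours → 0 H
  atom 6: aromatic c, 2 neighbours → 1 H
  atom 7: aromatic c, 3 neighbours → 0 H
  atom 8: O, bond orders sum to 1 (valence 2) → 1 H
  atom 9: aromatic c, 3 neighbours → 0 H
  atom 10: aromatic c, 2 neighbours → 1 H
  atom 11: aromatic c, 2 neighbours → 1 H
  atom 12: C, bond orders sum to 2 (valence 4) → 2 H
  atom 13: C, bond orders sum to 4 (valence 4) → 0 H
  atom 14: O, bond orders sum to 1 (valence 2) → 1 H
  atom 15: O, bond orders sum to 2 (valence 2) → 0 H
Totals → C:9, H:7, F:3, O:3.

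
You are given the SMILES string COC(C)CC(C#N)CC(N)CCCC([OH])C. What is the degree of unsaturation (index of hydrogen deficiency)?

Molecular formula: C13H26N2O2.
DoU = (2C + 2 + N − H − X) / 2, where X is the halogen count and O/S are ignored.
    = (2·13 + 2 + 2 − 26 − 0) / 2 = 4 / 2 = 2.

2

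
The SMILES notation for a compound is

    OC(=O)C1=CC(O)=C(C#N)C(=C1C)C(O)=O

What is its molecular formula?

Walk through each heavy atom and fill implicit hydrogens from standard valence (C 4, N 3, O 2, S 2, halogen 1):
  atom 1: O, bond orders sum to 1 (valence 2) → 1 H
  atom 2: C, bond orders sum to 4 (valence 4) → 0 H
  atom 3: O, bond orders sum to 2 (valence 2) → 0 H
  atom 4: C, bond orders sum to 4 (valence 4) → 0 H
  atom 5: C, bond orders sum to 3 (valence 4) → 1 H
  atom 6: C, bond orders sum to 4 (valence 4) → 0 H
  atom 7: O, bond orders sum to 1 (valence 2) → 1 H
  atom 8: C, bond orders sum to 4 (valence 4) → 0 H
  atom 9: C, bond orders sum to 4 (valence 4) → 0 H
  atom 10: N, bond orders sum to 3 (valence 3) → 0 H
  atom 11: C, bond orders sum to 4 (valence 4) → 0 H
  atom 12: C, bond orders sum to 4 (valence 4) → 0 H
  atom 13: C, bond orders sum to 1 (valence 4) → 3 H
  atom 14: C, bond orders sum to 4 (valence 4) → 0 H
  atom 15: O, bond orders sum to 1 (valence 2) → 1 H
  atom 16: O, bond orders sum to 2 (valence 2) → 0 H
Totals → C:10, H:7, N:1, O:5.

C10H7NO5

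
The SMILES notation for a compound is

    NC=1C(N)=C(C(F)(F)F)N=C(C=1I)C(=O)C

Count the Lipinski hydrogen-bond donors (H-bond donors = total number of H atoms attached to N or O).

Donors: find every N or O and count the H atoms it carries.
  atom 1 (N): bond orders sum to 1 → 2 H
  atom 4 (N): bond orders sum to 1 → 2 H
  atom 10 (N): bond orders sum to 3 → 0 H
  atom 15 (O): bond orders sum to 2 → 0 H
Lipinski HBD = 4.

4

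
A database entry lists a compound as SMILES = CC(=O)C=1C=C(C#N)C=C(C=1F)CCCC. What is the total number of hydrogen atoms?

Walk through each heavy atom and fill implicit hydrogens from standard valence (C 4, N 3, O 2, S 2, halogen 1):
  atom 1: C, bond orders sum to 1 (valence 4) → 3 H
  atom 2: C, bond orders sum to 4 (valence 4) → 0 H
  atom 3: O, bond orders sum to 2 (valence 2) → 0 H
  atom 4: C, bond orders sum to 4 (valence 4) → 0 H
  atom 5: C, bond orders sum to 3 (valence 4) → 1 H
  atom 6: C, bond orders sum to 4 (valence 4) → 0 H
  atom 7: C, bond orders sum to 4 (valence 4) → 0 H
  atom 8: N, bond orders sum to 3 (valence 3) → 0 H
  atom 9: C, bond orders sum to 3 (valence 4) → 1 H
  atom 10: C, bond orders sum to 4 (valence 4) → 0 H
  atom 11: C, bond orders sum to 4 (valence 4) → 0 H
  atom 12: F (halogen, monovalent) → 0 H
  atom 13: C, bond orders sum to 2 (valence 4) → 2 H
  atom 14: C, bond orders sum to 2 (valence 4) → 2 H
  atom 15: C, bond orders sum to 2 (valence 4) → 2 H
  atom 16: C, bond orders sum to 1 (valence 4) → 3 H
Total hydrogens: 14.

14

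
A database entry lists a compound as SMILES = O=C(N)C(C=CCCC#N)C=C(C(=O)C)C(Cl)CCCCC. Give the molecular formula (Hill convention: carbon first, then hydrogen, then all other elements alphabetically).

Walk through each heavy atom and fill implicit hydrogens from standard valence (C 4, N 3, O 2, S 2, halogen 1):
  atom 1: O, bond orders sum to 2 (valence 2) → 0 H
  atom 2: C, bond orders sum to 4 (valence 4) → 0 H
  atom 3: N, bond orders sum to 1 (valence 3) → 2 H
  atom 4: C, bond orders sum to 3 (valence 4) → 1 H
  atom 5: C, bond orders sum to 3 (valence 4) → 1 H
  atom 6: C, bond orders sum to 3 (valence 4) → 1 H
  atom 7: C, bond orders sum to 2 (valence 4) → 2 H
  atom 8: C, bond orders sum to 2 (valence 4) → 2 H
  atom 9: C, bond orders sum to 4 (valence 4) → 0 H
  atom 10: N, bond orders sum to 3 (valence 3) → 0 H
  atom 11: C, bond orders sum to 3 (valence 4) → 1 H
  atom 12: C, bond orders sum to 4 (valence 4) → 0 H
  atom 13: C, bond orders sum to 4 (valence 4) → 0 H
  atom 14: O, bond orders sum to 2 (valence 2) → 0 H
  atom 15: C, bond orders sum to 1 (valence 4) → 3 H
  atom 16: C, bond orders sum to 3 (valence 4) → 1 H
  atom 17: Cl (halogen, monovalent) → 0 H
  atom 18: C, bond orders sum to 2 (valence 4) → 2 H
  atom 19: C, bond orders sum to 2 (valence 4) → 2 H
  atom 20: C, bond orders sum to 2 (valence 4) → 2 H
  atom 21: C, bond orders sum to 2 (valence 4) → 2 H
  atom 22: C, bond orders sum to 1 (valence 4) → 3 H
Totals → C:17, H:25, Cl:1, N:2, O:2.

C17H25ClN2O2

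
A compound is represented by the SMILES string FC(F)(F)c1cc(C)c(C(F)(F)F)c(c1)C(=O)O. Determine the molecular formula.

Walk through each heavy atom and fill implicit hydrogens from standard valence (C 4, N 3, O 2, S 2, halogen 1); for lowercase aromatic atoms, an aromatic c carries 1 H when it has two neighbours and 0 H with three, and aromatic n carries 0 H:
  atom 1: F (halogen, monovalent) → 0 H
  atom 2: C, bond orders sum to 4 (valence 4) → 0 H
  atom 3: F (halogen, monovalent) → 0 H
  atom 4: F (halogen, monovalent) → 0 H
  atom 5: aromatic c, 3 neighbours → 0 H
  atom 6: aromatic c, 2 neighbours → 1 H
  atom 7: aromatic c, 3 neighbours → 0 H
  atom 8: C, bond orders sum to 1 (valence 4) → 3 H
  atom 9: aromatic c, 3 neighbours → 0 H
  atom 10: C, bond orders sum to 4 (valence 4) → 0 H
  atom 11: F (halogen, monovalent) → 0 H
  atom 12: F (halogen, monovalent) → 0 H
  atom 13: F (halogen, monovalent) → 0 H
  atom 14: aromatic c, 3 neighbours → 0 H
  atom 15: aromatic c, 2 neighbours → 1 H
  atom 16: C, bond orders sum to 4 (valence 4) → 0 H
  atom 17: O, bond orders sum to 2 (valence 2) → 0 H
  atom 18: O, bond orders sum to 1 (valence 2) → 1 H
Totals → C:10, H:6, F:6, O:2.
In Hill order: C10H6F6O2.

C10H6F6O2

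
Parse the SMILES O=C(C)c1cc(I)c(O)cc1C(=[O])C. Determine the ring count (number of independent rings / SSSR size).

1

In SMILES, each pair of matching ring-closure digits denotes one ring-closing bond; the number of such bonds equals the number of independent rings.
Ring-closure bonds here: 1.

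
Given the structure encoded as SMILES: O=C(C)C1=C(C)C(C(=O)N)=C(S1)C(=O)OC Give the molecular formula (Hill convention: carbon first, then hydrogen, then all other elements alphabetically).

Walk through each heavy atom and fill implicit hydrogens from standard valence (C 4, N 3, O 2, S 2, halogen 1):
  atom 1: O, bond orders sum to 2 (valence 2) → 0 H
  atom 2: C, bond orders sum to 4 (valence 4) → 0 H
  atom 3: C, bond orders sum to 1 (valence 4) → 3 H
  atom 4: C, bond orders sum to 4 (valence 4) → 0 H
  atom 5: C, bond orders sum to 4 (valence 4) → 0 H
  atom 6: C, bond orders sum to 1 (valence 4) → 3 H
  atom 7: C, bond orders sum to 4 (valence 4) → 0 H
  atom 8: C, bond orders sum to 4 (valence 4) → 0 H
  atom 9: O, bond orders sum to 2 (valence 2) → 0 H
  atom 10: N, bond orders sum to 1 (valence 3) → 2 H
  atom 11: C, bond orders sum to 4 (valence 4) → 0 H
  atom 12: S, bond orders sum to 2 (valence 2) → 0 H
  atom 13: C, bond orders sum to 4 (valence 4) → 0 H
  atom 14: O, bond orders sum to 2 (valence 2) → 0 H
  atom 15: O, bond orders sum to 2 (valence 2) → 0 H
  atom 16: C, bond orders sum to 1 (valence 4) → 3 H
Totals → C:10, H:11, N:1, O:4, S:1.

C10H11NO4S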